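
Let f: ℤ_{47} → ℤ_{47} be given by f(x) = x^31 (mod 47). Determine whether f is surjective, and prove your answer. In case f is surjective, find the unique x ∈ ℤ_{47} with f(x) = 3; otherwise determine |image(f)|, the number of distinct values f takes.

27

Since 47 is prime, the nonzero elements of ℤ_{47} form a cyclic group of order 46.
As gcd(31, 46) = 1, raising to the 31st power is a bijection on this group: if x_1^31 ≡ x_2^31 then (x_1x_2^{−1})^31 = 1, and the only element of order dividing gcd(31, 46) = 1 is 1, so x_1 = x_2.
With f(0) = 0 this makes f injective on all of ℤ_{47}, hence bijective (finite equal-size domain and codomain). In particular f is surjective.
Since f is surjective, we find the preimage of 3. The inverse of x ↦ x^31 on (ℤ_{47})^× is x ↦ x^3, because 31·3 = 93 = 2·46 + 1 ≡ 1 (mod 46) and x^{46} = 1 for x ≠ 0 (Fermat). So f⁻¹(3) = 3^3 mod 47.
Repeated squaring mod 47: 3^1 ≡ 3, 3^2 ≡ 3² = 9. Since 3 = 2 + 1, 3^3 ≡ 9·3: 9·3 = 27. So 3^3 ≡ 27 (mod 47).
Hence f⁻¹(3) = 27.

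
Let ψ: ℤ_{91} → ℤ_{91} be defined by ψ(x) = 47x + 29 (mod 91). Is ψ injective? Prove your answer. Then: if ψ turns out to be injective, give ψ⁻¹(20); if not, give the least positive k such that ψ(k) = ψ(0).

Suppose ψ(x_1) = ψ(x_2) in ℤ_{91}. Then 47x_1 + 29 ≡ 47x_2 + 29 (mod 91), therefore 47(x_1 − x_2) ≡ 0 (mod 91).
Since gcd(47, 91) = 1, 47 is invertible modulo 91, thus x_1 − x_2 ≡ 0 (mod 91), i.e. x_1 = x_2.
So ψ is injective.
We now compute 47⁻¹ mod 91 explicitly. Euclid's algorithm: 91 = 1·47 + 44, 47 = 1·44 + 3, 44 = 14·3 + 2, 3 = 1·2 + 1; back-substituting gives 1 = 31·47 − 16·91, so 47⁻¹ ≡ 31 (mod 91).
Since ψ is injective, we find ψ⁻¹(20): we need 47x ≡ 20 − 29 ≡ 82 (mod 91). Using 47⁻¹ = 31: x ≡ 31·82 = 2542 = 27·91 + 85, so x = 85.
Check: ψ(85) = 47·85 + 29 = 4024 = 44·91 + 20 ≡ 20 (mod 91).

85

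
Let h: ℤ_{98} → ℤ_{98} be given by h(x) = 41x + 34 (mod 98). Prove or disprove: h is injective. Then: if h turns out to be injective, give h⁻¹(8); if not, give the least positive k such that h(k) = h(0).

40

Recall: injectivity means: for all u, v in the domain, h(u) = h(v) implies u = v.
If h(u) = h(v), then 41u ≡ 41v (mod 98). Because gcd(41, 98) = 1, we may cancel 41 to get u ≡ v (mod 98).
Therefore h is injective.
We now compute 41⁻¹ mod 98 explicitly. Euclid's algorithm: 98 = 2·41 + 16, 41 = 2·16 + 9, 16 = 1·9 + 7, 9 = 1·7 + 2, 7 = 3·2 + 1; back-substituting gives 1 = 55·41 − 23·98, so 41⁻¹ ≡ 55 (mod 98).
Since h is injective, we find h⁻¹(8): we need 41x ≡ 8 − 34 ≡ 72 (mod 98). Using 41⁻¹ = 55: x ≡ 55·72 = 3960 = 40·98 + 40, so x = 40.
Check: h(40) = 41·40 + 34 = 1674 = 17·98 + 8 ≡ 8 (mod 98).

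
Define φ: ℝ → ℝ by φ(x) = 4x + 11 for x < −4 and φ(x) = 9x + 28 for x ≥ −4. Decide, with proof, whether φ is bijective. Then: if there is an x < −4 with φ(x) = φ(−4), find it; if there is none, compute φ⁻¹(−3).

Both pieces are strictly increasing (slopes 4 and 9), so each is injective on its own interval.
The left piece maps (−∞, −4) onto (−∞, −5); the right piece maps [−4, ∞) onto [−8, ∞).
These images overlap. In particular φ(−4) = −8 (right piece), and solving 4x + 11 = −8 on the left piece gives x = −19/4 < −4.
So φ(−19/4) = φ(−4) with −19/4 ≠ −4, and φ is not injective, hence not bijective. This x = −19/4 is the requested value below −4.

-19/4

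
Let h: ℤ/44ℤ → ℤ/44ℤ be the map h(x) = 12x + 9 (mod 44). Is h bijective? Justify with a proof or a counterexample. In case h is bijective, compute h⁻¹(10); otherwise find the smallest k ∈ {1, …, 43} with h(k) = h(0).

11

Recall that h is injective if h(a) = h(b) implies a = b.
We have gcd(12, 44) = 4 > 1. Taking a = 0 and b = 11: h(0) = 9 and h(11) = 12·11 + 9 = 141 ≡ 9 (mod 44).
So h(0) = h(11) while 0 ≠ 11, so h is not injective, hence not bijective.
Since h is not bijective, we find the least positive k with h(k) = h(0): this means 12k ≡ 0 (mod 44), i.e. 44 ∣ 12k. Since gcd(12, 44) = 4, dividing through by 4 this holds exactly when 11 ∣ 3k, and as gcd(3, 11) = 1, exactly when 11 ∣ k.
The smallest positive such k is 11.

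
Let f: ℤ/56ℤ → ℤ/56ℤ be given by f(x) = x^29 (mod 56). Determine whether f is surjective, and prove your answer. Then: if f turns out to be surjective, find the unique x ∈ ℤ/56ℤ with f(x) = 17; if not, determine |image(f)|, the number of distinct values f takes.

f(0) = 0^29 = 0.
f(14): Repeated squaring mod 56: 14^1 ≡ 14, 14^2 ≡ 14² = 196 ≡ 28, 14^4 ≡ 28² = 784 ≡ 0, 14^8 ≡ 0² = 0, 14^16 ≡ 0² = 0. Since 29 = 16 + 8 + 4 + 1, 14^29 ≡ 0·0·0·14: 0·0 = 0, then 0·0 = 0, then 0·14 = 0. So 14^29 ≡ 0 (mod 56).
So f(0) = f(14) = 0 while 0 ≠ 14, thus f is not injective.
A non-injective map from the 56-element set ℤ/56ℤ to itself takes at most 55 distinct values, so it cannot be surjective. Hence f is not surjective.
Since f is not surjective, we determine |image(f)|. Computing x^29 mod 56 for each x (by repeated squaring, reducing mod 56 at every step), the values f(0), f(1), …, f(55) are: 0, 1, 32, 19, 16, 45, 48, 7, 8, 25, 40, 51, 24, 13, 0, 15, 32, 33, 16, 3, 48, 21, 8, 39, 40, 9, 24, 27, 0, 29, 32, 47, 16, 17, 48, 35, 8, 53, 40, 23, 24, 41, 0, 43, 32, 5, 16, 31, 48, 49, 8, 11, 40, 37, 24, 55.
The distinct values are {0, 1, 3, 5, 7, 8, 9, 11, 13, 15, 16, 17, 19, 21, 23, 24, 25, 27, 29, 31, 32, 33, 35, 37, 39, 40, 41, 43, 45, 47, 48, 49, 51, 53, 55}; there are 35 of them.

35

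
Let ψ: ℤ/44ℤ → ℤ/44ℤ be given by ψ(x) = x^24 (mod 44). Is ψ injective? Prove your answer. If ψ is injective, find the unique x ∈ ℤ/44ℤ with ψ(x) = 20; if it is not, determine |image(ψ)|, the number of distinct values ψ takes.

ψ(10): Repeated squaring mod 44: 10^1 ≡ 10, 10^2 ≡ 10² = 100 ≡ 12, 10^4 ≡ 12² = 144 ≡ 12, 10^8 ≡ 12² = 144 ≡ 12, 10^16 ≡ 12² = 144 ≡ 12. Since 24 = 16 + 8, 10^24 ≡ 12·12: 12·12 = 144 ≡ 12. So 10^24 ≡ 12 (mod 44).
ψ(12): Repeated squaring mod 44: 12^1 ≡ 12, 12^2 ≡ 12² = 144 ≡ 12, 12^4 ≡ 12² = 144 ≡ 12, 12^8 ≡ 12² = 144 ≡ 12, 12^16 ≡ 12² = 144 ≡ 12. Since 24 = 16 + 8, 12^24 ≡ 12·12: 12·12 = 144 ≡ 12. So 12^24 ≡ 12 (mod 44).
So ψ(10) = ψ(12) = 12 while 10 ≠ 12, thus ψ is not injective.
Since ψ is not injective, we determine |image(ψ)|. Computing x^24 mod 44 for each x (by repeated squaring, reducing mod 44 at every step), the values ψ(0), ψ(1), …, ψ(43) are: 0, 1, 16, 37, 36, 9, 20, 25, 4, 5, 12, 33, 12, 5, 4, 25, 20, 9, 36, 37, 16, 1, 0, 1, 16, 37, 36, 9, 20, 25, 4, 5, 12, 33, 12, 5, 4, 25, 20, 9, 36, 37, 16, 1.
The distinct values are {0, 1, 4, 5, 9, 12, 16, 20, 25, 33, 36, 37}; there are 12 of them.

12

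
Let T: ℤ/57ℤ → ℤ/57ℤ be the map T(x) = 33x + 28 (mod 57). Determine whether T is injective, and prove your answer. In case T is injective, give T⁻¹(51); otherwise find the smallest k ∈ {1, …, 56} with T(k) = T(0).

Recall: T is injective if T(u) = T(v) implies u = v.
We have gcd(33, 57) = 3 > 1. Taking u = 0 and v = 19: T(0) = 28 and T(19) = 33·19 + 28 = 655 ≡ 28 (mod 57).
So T(0) = T(19) while 0 ≠ 19, so T is not injective.
Since T is not injective, we find the least positive k with T(k) = T(0): this means 33k ≡ 0 (mod 57), i.e. 57 ∣ 33k. Since gcd(33, 57) = 3, dividing through by 3 this holds exactly when 19 ∣ 11k, and as gcd(11, 19) = 1, exactly when 19 ∣ k.
The smallest positive such k is 19.

19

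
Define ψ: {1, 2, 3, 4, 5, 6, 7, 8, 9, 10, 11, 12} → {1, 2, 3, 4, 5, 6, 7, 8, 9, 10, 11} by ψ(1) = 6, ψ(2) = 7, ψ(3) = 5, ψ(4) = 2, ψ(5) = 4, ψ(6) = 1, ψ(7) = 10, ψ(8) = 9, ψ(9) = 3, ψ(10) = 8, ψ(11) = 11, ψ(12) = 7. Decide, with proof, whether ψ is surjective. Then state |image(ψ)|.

11

Every element of the codomain has a preimage: 1 = ψ(6), 2 = ψ(4), 3 = ψ(9), 4 = ψ(5), 5 = ψ(3), 6 = ψ(1), 7 = ψ(2), 8 = ψ(10), 9 = ψ(8), 10 = ψ(7), 11 = ψ(11).
Hence ψ is surjective.
The image of ψ is {1, 2, 3, 4, 5, 6, 7, 8, 9, 10, 11}, which has 11 elements.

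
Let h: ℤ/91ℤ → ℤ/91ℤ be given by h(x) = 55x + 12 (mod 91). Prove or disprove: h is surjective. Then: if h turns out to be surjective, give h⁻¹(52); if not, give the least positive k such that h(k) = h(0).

Since gcd(55, 91) = 1, 55 is invertible modulo 91. Euclid's algorithm: 91 = 1·55 + 36, 55 = 1·36 + 19, 36 = 1·19 + 17, 19 = 1·17 + 2, 17 = 8·2 + 1; back-substituting gives 1 = 48·55 − 29·91, so 55⁻¹ ≡ 48 (mod 91).
For any y ∈ ℤ/91ℤ, x = 48(y − 12) mod 91 satisfies h(x) = 55·48(y − 12) + 12 ≡ y (since 55·48 ≡ 1 mod 91). So every y has a preimage.
Therefore h is surjective.
Since h is surjective, we compute h⁻¹(52): solve 55x + 12 ≡ 52 (mod 91), i.e. 55x ≡ 40 (mod 91).
Multiplying by 55⁻¹ = 48 gives x ≡ 48·40 = 1920 = 21·91 + 9 ≡ 9 (mod 91).
Check: h(9) = 55·9 + 12 = 507 = 5·91 + 52 ≡ 52 (mod 91).

9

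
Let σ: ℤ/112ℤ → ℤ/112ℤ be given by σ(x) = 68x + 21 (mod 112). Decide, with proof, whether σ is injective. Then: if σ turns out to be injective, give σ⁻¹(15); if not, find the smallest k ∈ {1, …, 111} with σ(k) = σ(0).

We have gcd(68, 112) = 4 > 1. Taking u = 0 and v = 28: σ(0) = 21 and σ(28) = 68·28 + 21 = 1925 ≡ 21 (mod 112).
So σ(0) = σ(28) while 0 ≠ 28, so σ is not injective.
Since σ is not injective, we find the least positive k with σ(k) = σ(0): this means 68k ≡ 0 (mod 112), i.e. 112 ∣ 68k. Since gcd(68, 112) = 4, dividing through by 4 this holds exactly when 28 ∣ 17k, and as gcd(17, 28) = 1, exactly when 28 ∣ k.
The smallest positive such k is 28.

28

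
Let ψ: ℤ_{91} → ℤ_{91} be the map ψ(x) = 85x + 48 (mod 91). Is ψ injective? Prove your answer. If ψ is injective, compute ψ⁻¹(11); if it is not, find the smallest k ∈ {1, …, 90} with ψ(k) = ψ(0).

By definition, ψ is injective when ψ(u) = ψ(v) forces u = v.
Suppose ψ(u) = ψ(v) in ℤ_{91}. Then 85u + 48 ≡ 85v + 48 (mod 91), hence 85(u − v) ≡ 0 (mod 91).
Since gcd(85, 91) = 1, 85 is invertible modulo 91, so u − v ≡ 0 (mod 91), i.e. u = v.
Thus ψ is injective.
We now compute 85⁻¹ mod 91 explicitly. Euclid's algorithm: 91 = 1·85 + 6, 85 = 14·6 + 1; back-substituting gives 1 = 15·85 − 14·91, so 85⁻¹ ≡ 15 (mod 91).
Since ψ is injective, we find ψ⁻¹(11): we need 85x ≡ 11 − 48 ≡ 54 (mod 91). Using 85⁻¹ = 15: x ≡ 15·54 = 810 = 8·91 + 82, so x = 82.
Check: ψ(82) = 85·82 + 48 = 7018 = 77·91 + 11 ≡ 11 (mod 91).

82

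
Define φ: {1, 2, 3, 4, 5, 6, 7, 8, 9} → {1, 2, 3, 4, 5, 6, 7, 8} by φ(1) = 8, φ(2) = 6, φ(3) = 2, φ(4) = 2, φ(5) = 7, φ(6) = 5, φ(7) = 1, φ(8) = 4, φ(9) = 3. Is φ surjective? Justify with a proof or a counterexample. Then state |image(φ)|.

8

Every element of the codomain has a preimage: 1 = φ(7), 2 = φ(3), 3 = φ(9), 4 = φ(8), 5 = φ(6), 6 = φ(2), 7 = φ(5), 8 = φ(1).
So φ is surjective.
The image of φ is {1, 2, 3, 4, 5, 6, 7, 8}, which has 8 elements.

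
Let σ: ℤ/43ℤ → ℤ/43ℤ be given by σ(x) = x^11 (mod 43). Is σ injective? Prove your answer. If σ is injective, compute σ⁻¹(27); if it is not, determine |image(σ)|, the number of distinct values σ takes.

2

Since 43 is prime, the nonzero elements of ℤ/43ℤ form a cyclic group of order 42.
As gcd(11, 42) = 1, raising to the 11th power is a bijection on this group: if a^11 ≡ b^11 then (ab^{−1})^11 = 1, and the only element of order dividing gcd(11, 42) = 1 is 1, so a = b.
With σ(0) = 0 this makes σ injective on all of ℤ/43ℤ, hence bijective (finite equal-size domain and codomain). In particular σ is injective.
Since σ is injective, we find the preimage of 27. The inverse of x ↦ x^11 on (ℤ/43ℤ)^× is x ↦ x^23, because 11·23 = 253 = 6·42 + 1 ≡ 1 (mod 42) and x^{42} = 1 for x ≠ 0 (Fermat). So σ⁻¹(27) = 27^23 mod 43.
Repeated squaring mod 43: 27^1 ≡ 27, 27^2 ≡ 27² = 729 ≡ 41, 27^4 ≡ 41² = 1681 ≡ 4, 27^8 ≡ 4² = 16, 27^16 ≡ 16² = 256 ≡ 41. Since 23 = 16 + 4 + 2 + 1, 27^23 ≡ 41·4·41·27: 41·4 = 164 ≡ 35, then 35·41 = 1435 ≡ 16, then 16·27 = 432 ≡ 2. So 27^23 ≡ 2 (mod 43).
Hence σ⁻¹(27) = 2.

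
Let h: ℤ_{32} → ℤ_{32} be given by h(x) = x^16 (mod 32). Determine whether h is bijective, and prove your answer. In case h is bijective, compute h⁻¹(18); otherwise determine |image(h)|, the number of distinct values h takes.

2

h(0) = 0^16 = 0.
h(2): Repeated squaring mod 32: 2^1 ≡ 2, 2^2 ≡ 2² = 4, 2^4 ≡ 4² = 16, 2^8 ≡ 16² = 256 ≡ 0, 2^16 ≡ 0² = 0. So 2^16 ≡ 0 (mod 32).
So h(0) = h(2) = 0 while 0 ≠ 2, therefore h is not injective, hence not bijective.
Since h is not bijective, we determine |image(h)|. Computing x^16 mod 32 for each x (by repeated squaring, reducing mod 32 at every step), the values h(0), h(1), …, h(31) are: 0, 1, 0, 1, 0, 1, 0, 1, 0, 1, 0, 1, 0, 1, 0, 1, 0, 1, 0, 1, 0, 1, 0, 1, 0, 1, 0, 1, 0, 1, 0, 1.
The distinct values are {0, 1}; there are 2 of them.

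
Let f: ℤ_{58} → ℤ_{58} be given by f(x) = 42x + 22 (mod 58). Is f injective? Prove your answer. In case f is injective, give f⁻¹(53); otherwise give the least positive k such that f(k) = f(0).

29

We have gcd(42, 58) = 2 > 1. Taking u = 0 and v = 29: f(0) = 22 and f(29) = 42·29 + 22 = 1240 ≡ 22 (mod 58).
So f(0) = f(29) while 0 ≠ 29, therefore f is not injective.
Since f is not injective, we find the least positive k with f(k) = f(0): this means 42k ≡ 0 (mod 58), i.e. 58 ∣ 42k. Since gcd(42, 58) = 2, dividing through by 2 this holds exactly when 29 ∣ 21k, and as gcd(21, 29) = 1, exactly when 29 ∣ k.
The smallest positive such k is 29.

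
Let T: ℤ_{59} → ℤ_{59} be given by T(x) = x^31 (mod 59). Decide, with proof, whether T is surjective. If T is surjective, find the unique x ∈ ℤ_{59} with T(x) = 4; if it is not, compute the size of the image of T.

57

Since 59 is prime, the nonzero elements of ℤ_{59} form a cyclic group of order 58.
As gcd(31, 58) = 1, raising to the 31st power is a bijection on this group: if u^31 ≡ v^31 then (uv^{−1})^31 = 1, and the only element of order dividing gcd(31, 58) = 1 is 1, so u = v.
With T(0) = 0 this makes T injective on all of ℤ_{59}, hence bijective (finite equal-size domain and codomain). In particular T is surjective.
Since T is surjective, we find the preimage of 4. The inverse of x ↦ x^31 on (ℤ_{59})^× is x ↦ x^15, because 31·15 = 465 = 8·58 + 1 ≡ 1 (mod 58) and x^{58} = 1 for x ≠ 0 (Fermat). So T⁻¹(4) = 4^15 mod 59.
Repeated squaring mod 59: 4^1 ≡ 4, 4^2 ≡ 4² = 16, 4^4 ≡ 16² = 256 ≡ 20, 4^8 ≡ 20² = 400 ≡ 46. Since 15 = 8 + 4 + 2 + 1, 4^15 ≡ 46·20·16·4: 46·20 = 920 ≡ 35, then 35·16 = 560 ≡ 29, then 29·4 = 116 ≡ 57. So 4^15 ≡ 57 (mod 59).
Hence T⁻¹(4) = 57.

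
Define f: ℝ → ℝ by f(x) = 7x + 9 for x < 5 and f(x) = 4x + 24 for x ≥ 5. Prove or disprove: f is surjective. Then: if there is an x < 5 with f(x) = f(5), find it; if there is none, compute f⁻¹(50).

13/2

Both pieces are strictly increasing (slopes 7 and 4), so each is injective on its own interval.
The left piece maps (−∞, 5) onto (−∞, 44); the right piece maps [5, ∞) onto [44, ∞).
These images together cover ℝ, so f is surjective.
Because the two images are disjoint, no x < 5 has f(x) = f(5), so we compute f⁻¹(50): 50 lies in [44, ∞), so solve 4x + 24 = 50: x = (50 − 24)/4 = 13/2.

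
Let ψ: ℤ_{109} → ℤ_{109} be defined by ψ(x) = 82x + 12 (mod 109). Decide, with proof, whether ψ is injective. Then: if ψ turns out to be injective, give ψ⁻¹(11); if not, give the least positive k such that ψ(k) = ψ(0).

Recall that ψ is injective when ψ(u) = ψ(v) forces u = v.
If ψ(u) = ψ(v), then 82u ≡ 82v (mod 109). Because gcd(82, 109) = 1, we may cancel 82 to get u ≡ v (mod 109).
Thus ψ is injective.
We now compute 82⁻¹ mod 109 explicitly. Euclid's algorithm: 109 = 1·82 + 27, 82 = 3·27 + 1; back-substituting gives 1 = 4·82 − 3·109, so 82⁻¹ ≡ 4 (mod 109).
Since ψ is injective, we find ψ⁻¹(11): we need 82x ≡ 11 − 12 ≡ 108 (mod 109). Using 82⁻¹ = 4: x ≡ 4·108 = 432 = 3·109 + 105, so x = 105.
Check: ψ(105) = 82·105 + 12 = 8622 = 79·109 + 11 ≡ 11 (mod 109).

105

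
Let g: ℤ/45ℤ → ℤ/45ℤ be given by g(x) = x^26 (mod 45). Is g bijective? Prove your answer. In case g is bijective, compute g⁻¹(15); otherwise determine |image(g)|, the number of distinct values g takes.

12

g(2): Repeated squaring mod 45: 2^1 ≡ 2, 2^2 ≡ 2² = 4, 2^4 ≡ 4² = 16, 2^8 ≡ 16² = 256 ≡ 31, 2^16 ≡ 31² = 961 ≡ 16. Since 26 = 16 + 8 + 2, 2^26 ≡ 16·31·4: 16·31 = 496 ≡ 1, then 1·4 = 4. So 2^26 ≡ 4 (mod 45).
g(7): Repeated squaring mod 45: 7^1 ≡ 7, 7^2 ≡ 7² = 49 ≡ 4, 7^4 ≡ 4² = 16, 7^8 ≡ 16² = 256 ≡ 31, 7^16 ≡ 31² = 961 ≡ 16. Since 26 = 16 + 8 + 2, 7^26 ≡ 16·31·4: 16·31 = 496 ≡ 1, then 1·4 = 4. So 7^26 ≡ 4 (mod 45).
So g(2) = g(7) = 4 while 2 ≠ 7, hence g is not injective, hence not bijective.
Since g is not bijective, we determine |image(g)|. Computing x^26 mod 45 for each x (by repeated squaring, reducing mod 45 at every step), the values g(0), g(1), …, g(44) are: 0, 1, 4, 9, 16, 25, 36, 4, 19, 36, 10, 31, 9, 34, 16, 0, 31, 19, 9, 1, 40, 36, 34, 34, 36, 40, 1, 9, 19, 31, 0, 16, 34, 9, 31, 10, 36, 19, 4, 36, 25, 16, 9, 4, 1.
The distinct values are {0, 1, 4, 9, 10, 16, 19, 25, 31, 34, 36, 40}; there are 12 of them.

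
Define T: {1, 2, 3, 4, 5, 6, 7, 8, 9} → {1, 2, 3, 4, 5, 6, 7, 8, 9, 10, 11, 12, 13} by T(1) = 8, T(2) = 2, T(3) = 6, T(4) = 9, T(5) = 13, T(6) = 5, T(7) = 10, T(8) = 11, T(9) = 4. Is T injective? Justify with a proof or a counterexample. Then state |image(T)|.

The values T(1), …, T(9) are 8, 2, 6, 9, 13, 5, 10, 11, 4 — all distinct.
So T(s) = T(t) only when s = t, and T is injective.
The image of T is {2, 4, 5, 6, 8, 9, 10, 11, 13}, which has 9 elements.

9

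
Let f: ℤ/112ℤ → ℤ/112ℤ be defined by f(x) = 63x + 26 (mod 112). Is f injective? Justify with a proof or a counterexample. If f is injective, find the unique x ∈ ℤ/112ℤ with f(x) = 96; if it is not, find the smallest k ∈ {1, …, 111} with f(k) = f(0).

We have gcd(63, 112) = 7 > 1. Taking s = 0 and t = 16: f(0) = 26 and f(16) = 63·16 + 26 = 1034 ≡ 26 (mod 112).
So f(0) = f(16) while 0 ≠ 16, so f is not injective.
Since f is not injective, we find the least positive k with f(k) = f(0): this means 63k ≡ 0 (mod 112), i.e. 112 ∣ 63k. Since gcd(63, 112) = 7, dividing through by 7 this holds exactly when 16 ∣ 9k, and as gcd(9, 16) = 1, exactly when 16 ∣ k.
The smallest positive such k is 16.

16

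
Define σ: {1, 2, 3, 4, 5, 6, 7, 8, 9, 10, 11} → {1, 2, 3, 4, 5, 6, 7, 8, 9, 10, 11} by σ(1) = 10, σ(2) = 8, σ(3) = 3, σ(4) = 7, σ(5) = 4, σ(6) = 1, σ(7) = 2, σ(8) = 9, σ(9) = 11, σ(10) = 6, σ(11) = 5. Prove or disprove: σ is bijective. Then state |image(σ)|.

11

The values 10, 8, 3, 7, 4, 1, 2, 9, 11, 6, 5 are a permutation of {1, 2, 3, 4, 5, 6, 7, 8, 9, 10, 11}: each element appears exactly once.
So σ is injective and surjective, hence bijective.
The image of σ is {1, 2, 3, 4, 5, 6, 7, 8, 9, 10, 11}, which has 11 elements.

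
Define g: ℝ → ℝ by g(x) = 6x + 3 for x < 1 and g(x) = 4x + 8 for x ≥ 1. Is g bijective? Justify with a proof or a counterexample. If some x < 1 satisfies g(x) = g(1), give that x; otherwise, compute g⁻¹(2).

-1/6

Both pieces are strictly increasing (slopes 6 and 4), so each is injective on its own interval.
The left piece maps (−∞, 1) onto (−∞, 9); the right piece maps [1, ∞) onto [12, ∞).
The images leave a gap (9 has no preimage), so g is not surjective, hence not bijective.
Because the two images are disjoint, no x < 1 has g(x) = g(1), so we compute g⁻¹(2): 2 lies in (−∞, 9), so solve 6x + 3 = 2: x = (2 − 3)/6 = −1/6.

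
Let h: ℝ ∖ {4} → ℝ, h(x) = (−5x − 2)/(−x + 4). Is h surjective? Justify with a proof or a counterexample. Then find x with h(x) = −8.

If h(x) = 5, cross-multiplying gives −1(−5x − 2) = −5(−x + 4), which simplifies to 2 = −20 — false.  So 5 has no preimage and h is not surjective.
Solving h(x) = −8: cross-multiplying gives −5x − 2 = −8(−x + 4), which rearranges to −13x = −30, so x = 30/13.

30/13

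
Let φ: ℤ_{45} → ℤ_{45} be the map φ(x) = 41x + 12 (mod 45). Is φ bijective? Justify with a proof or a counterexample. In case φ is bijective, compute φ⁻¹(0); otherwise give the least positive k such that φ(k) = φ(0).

3

If φ(s) = φ(t), then 41s ≡ 41t (mod 45). Because gcd(41, 45) = 1, we may cancel 41 to get s ≡ t (mod 45).
We now compute 41⁻¹ mod 45 explicitly. Euclid's algorithm: 45 = 1·41 + 4, 41 = 10·4 + 1; back-substituting gives 1 = 11·41 − 10·45, so 41⁻¹ ≡ 11 (mod 45).
For any y ∈ ℤ_{45}, x = 11(y − 12) mod 45 satisfies φ(x) = 41·11(y − 12) + 12 ≡ y (since 41·11 ≡ 1 mod 45). So every y has a preimage.
So φ is bijective.
Since φ is bijective, we find φ⁻¹(0): we need 41x ≡ 0 − 12 ≡ 33 (mod 45). Using 41⁻¹ = 11: x ≡ 11·33 = 363 = 8·45 + 3, so x = 3.
Check: φ(3) = 41·3 + 12 = 135 = 3·45 + 0 ≡ 0 (mod 45).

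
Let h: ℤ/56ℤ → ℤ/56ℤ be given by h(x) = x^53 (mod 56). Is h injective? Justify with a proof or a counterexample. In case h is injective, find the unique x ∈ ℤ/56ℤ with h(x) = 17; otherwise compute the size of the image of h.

h(0) = 0^53 = 0.
h(14): Repeated squaring mod 56: 14^1 ≡ 14, 14^2 ≡ 14² = 196 ≡ 28, 14^4 ≡ 28² = 784 ≡ 0, 14^8 ≡ 0² = 0, 14^16 ≡ 0² = 0, 14^32 ≡ 0² = 0. Since 53 = 32 + 16 + 4 + 1, 14^53 ≡ 0·0·0·14: 0·0 = 0, then 0·0 = 0, then 0·14 = 0. So 14^53 ≡ 0 (mod 56).
So h(0) = h(14) = 0 while 0 ≠ 14, therefore h is not injective.
Since h is not injective, we determine |image(h)|. Computing x^53 mod 56 for each x (by repeated squaring, reducing mod 56 at every step), the values h(0), h(1), …, h(55) are: 0, 1, 32, 19, 16, 45, 48, 7, 8, 25, 40, 51, 24, 13, 0, 15, 32, 33, 16, 3, 48, 21, 8, 39, 40, 9, 24, 27, 0, 29, 32, 47, 16, 17, 48, 35, 8, 53, 40, 23, 24, 41, 0, 43, 32, 5, 16, 31, 48, 49, 8, 11, 40, 37, 24, 55.
The distinct values are {0, 1, 3, 5, 7, 8, 9, 11, 13, 15, 16, 17, 19, 21, 23, 24, 25, 27, 29, 31, 32, 33, 35, 37, 39, 40, 41, 43, 45, 47, 48, 49, 51, 53, 55}; there are 35 of them.

35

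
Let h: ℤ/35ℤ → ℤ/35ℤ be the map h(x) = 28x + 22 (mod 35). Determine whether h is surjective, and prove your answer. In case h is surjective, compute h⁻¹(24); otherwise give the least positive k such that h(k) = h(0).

5

Since gcd(28, 35) = 7, we have 28x ≡ 0 (mod 7) for all x, so h(x) ≡ 1 (mod 7).
But 0 ≢ 1 (mod 7), so 0 ∈ ℤ/35ℤ has no preimage. Therefore h is not surjective.
Since h is not surjective, we find the least positive k with h(k) = h(0): this means 28k ≡ 0 (mod 35), i.e. 35 ∣ 28k. Since gcd(28, 35) = 7, dividing through by 7 this holds exactly when 5 ∣ 4k, and as gcd(4, 5) = 1, exactly when 5 ∣ k.
The smallest positive such k is 5.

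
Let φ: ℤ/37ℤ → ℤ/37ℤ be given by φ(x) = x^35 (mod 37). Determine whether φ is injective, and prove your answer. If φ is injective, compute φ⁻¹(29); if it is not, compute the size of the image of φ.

23

Since 37 is prime, the nonzero elements of ℤ/37ℤ form a cyclic group of order 36.
As gcd(35, 36) = 1, raising to the 35th power is a bijection on this group: if s^35 ≡ t^35 then (st^{−1})^35 = 1, and the only element of order dividing gcd(35, 36) = 1 is 1, so s = t.
With φ(0) = 0 this makes φ injective on all of ℤ/37ℤ, hence bijective (finite equal-size domain and codomain). In particular φ is injective.
Since φ is injective, we find the preimage of 29. The inverse of x ↦ x^35 on (ℤ/37ℤ)^× is x ↦ x^35, because 35·35 = 1225 = 34·36 + 1 ≡ 1 (mod 36) and x^{36} = 1 for x ≠ 0 (Fermat). So φ⁻¹(29) = 29^35 mod 37.
Repeated squaring mod 37: 29^1 ≡ 29, 29^2 ≡ 29² = 841 ≡ 27, 29^4 ≡ 27² = 729 ≡ 26, 29^8 ≡ 26² = 676 ≡ 10, 29^16 ≡ 10² = 100 ≡ 26, 29^32 ≡ 26² = 676 ≡ 10. Since 35 = 32 + 2 + 1, 29^35 ≡ 10·27·29: 10·27 = 270 ≡ 11, then 11·29 = 319 ≡ 23. So 29^35 ≡ 23 (mod 37).
Hence φ⁻¹(29) = 23.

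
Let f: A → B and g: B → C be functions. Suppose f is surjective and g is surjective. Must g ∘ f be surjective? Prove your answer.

surjective

Let c ∈ C. Since g is surjective, there is b ∈ B with g(b) = c. Since f is surjective, there is a ∈ A with f(a) = b.
Then (g ∘ f)(a) = g(b) = c. Thus g ∘ f is surjective.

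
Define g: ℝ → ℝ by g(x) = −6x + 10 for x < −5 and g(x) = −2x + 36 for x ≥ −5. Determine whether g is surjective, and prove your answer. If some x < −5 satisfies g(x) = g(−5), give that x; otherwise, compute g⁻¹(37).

-6

Both pieces are strictly decreasing (slopes −6 and −2), so each is injective on its own interval.
The left piece maps (−∞, −5) onto (40, ∞); the right piece maps [−5, ∞) onto (−∞, 46].
The union (40, ∞) ∪ (−∞, 46] covers ℝ, so g is surjective.
For the follow-up: the images overlap, so an x < −5 with g(x) = g(−5) exists. g(−5) = 46; solving −6x + 10 = 46 for x < −5 gives x = (46 − 10)/(−6) = −6.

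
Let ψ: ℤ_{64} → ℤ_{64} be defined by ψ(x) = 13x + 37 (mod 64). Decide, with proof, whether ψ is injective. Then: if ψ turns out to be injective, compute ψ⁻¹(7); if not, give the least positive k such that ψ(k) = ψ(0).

Recall: ψ is injective if ψ(u) = ψ(v) implies u = v.
Suppose ψ(u) = ψ(v) in ℤ_{64}. Then 13u + 37 ≡ 13v + 37 (mod 64), hence 13(u − v) ≡ 0 (mod 64).
Since gcd(13, 64) = 1, 13 is invertible modulo 64, hence u − v ≡ 0 (mod 64), i.e. u = v.
Therefore ψ is injective.
We now compute 13⁻¹ mod 64 explicitly. Euclid's algorithm: 64 = 4·13 + 12, 13 = 1·12 + 1; back-substituting gives 1 = 5·13 − 1·64, so 13⁻¹ ≡ 5 (mod 64).
Since ψ is injective, we compute ψ⁻¹(7): solve 13x + 37 ≡ 7 (mod 64), i.e. 13x ≡ 34 (mod 64).
Multiplying by 13⁻¹ = 5 gives x ≡ 5·34 = 170 = 2·64 + 42 ≡ 42 (mod 64).
Check: ψ(42) = 13·42 + 37 = 583 = 9·64 + 7 ≡ 7 (mod 64).

42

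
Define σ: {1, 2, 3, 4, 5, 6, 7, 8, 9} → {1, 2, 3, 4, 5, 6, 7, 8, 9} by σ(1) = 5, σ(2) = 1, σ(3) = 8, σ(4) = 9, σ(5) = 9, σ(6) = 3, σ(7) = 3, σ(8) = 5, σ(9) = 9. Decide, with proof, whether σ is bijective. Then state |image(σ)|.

σ(4) = 9 = σ(5) with 4 ≠ 5, so σ is not injective, hence not bijective.
The image of σ is {1, 3, 5, 8, 9}, which has 5 elements.

5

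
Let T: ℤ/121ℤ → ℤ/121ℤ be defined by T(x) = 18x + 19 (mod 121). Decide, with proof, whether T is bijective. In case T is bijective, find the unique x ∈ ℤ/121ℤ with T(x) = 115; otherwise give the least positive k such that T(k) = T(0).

Recall that T is injective when T(u) = T(v) forces u = v.
Suppose T(u) = T(v) in ℤ/121ℤ. Then 18u + 19 ≡ 18v + 19 (mod 121), hence 18(u − v) ≡ 0 (mod 121).
Since gcd(18, 121) = 1, 18 is invertible modulo 121, thus u − v ≡ 0 (mod 121), i.e. u = v.
We now compute 18⁻¹ mod 121 explicitly. Euclid's algorithm: 121 = 6·18 + 13, 18 = 1·13 + 5, 13 = 2·5 + 3, 5 = 1·3 + 2, 3 = 1·2 + 1; back-substituting gives 1 = 74·18 − 11·121, so 18⁻¹ ≡ 74 (mod 121).
Then y ↦ 74(y − 19) is a two-sided inverse to T, so every y ∈ ℤ/121ℤ has a preimage.
So T is bijective.
Since T is bijective, we find T⁻¹(115): we need 18x ≡ 115 − 19 ≡ 96 (mod 121). Using 18⁻¹ = 74: x ≡ 74·96 = 7104 = 58·121 + 86, so x = 86.
Check: T(86) = 18·86 + 19 = 1567 = 12·121 + 115 ≡ 115 (mod 121).

86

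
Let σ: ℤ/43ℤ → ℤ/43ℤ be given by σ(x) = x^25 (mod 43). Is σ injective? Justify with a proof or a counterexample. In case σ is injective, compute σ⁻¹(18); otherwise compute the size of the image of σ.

34

Since 43 is prime, the nonzero elements of ℤ/43ℤ form a cyclic group of order 42.
As gcd(25, 42) = 1, raising to the 25th power is a bijection on this group: if a^25 ≡ b^25 then (ab^{−1})^25 = 1, and the only element of order dividing gcd(25, 42) = 1 is 1, so a = b.
With σ(0) = 0 this makes σ injective on all of ℤ/43ℤ, hence bijective (finite equal-size domain and codomain). In particular σ is injective.
Since σ is injective, we find the preimage of 18. The inverse of x ↦ x^25 on (ℤ/43ℤ)^× is x ↦ x^37, because 25·37 = 925 = 22·42 + 1 ≡ 1 (mod 42) and x^{42} = 1 for x ≠ 0 (Fermat). So σ⁻¹(18) = 18^37 mod 43.
Repeated squaring mod 43: 18^1 ≡ 18, 18^2 ≡ 18² = 324 ≡ 23, 18^4 ≡ 23² = 529 ≡ 13, 18^8 ≡ 13² = 169 ≡ 40, 18^16 ≡ 40² = 1600 ≡ 9, 18^32 ≡ 9² = 81 ≡ 38. Since 37 = 32 + 4 + 1, 18^37 ≡ 38·13·18: 38·13 = 494 ≡ 21, then 21·18 = 378 ≡ 34. So 18^37 ≡ 34 (mod 43).
Hence σ⁻¹(18) = 34.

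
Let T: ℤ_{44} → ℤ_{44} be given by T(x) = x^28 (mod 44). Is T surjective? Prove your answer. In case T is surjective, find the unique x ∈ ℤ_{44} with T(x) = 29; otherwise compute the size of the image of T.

12

T(10): Repeated squaring mod 44: 10^1 ≡ 10, 10^2 ≡ 10² = 100 ≡ 12, 10^4 ≡ 12² = 144 ≡ 12, 10^8 ≡ 12² = 144 ≡ 12, 10^16 ≡ 12² = 144 ≡ 12. Since 28 = 16 + 8 + 4, 10^28 ≡ 12·12·12: 12·12 = 144 ≡ 12, then 12·12 = 144 ≡ 12. So 10^28 ≡ 12 (mod 44).
T(12): Repeated squaring mod 44: 12^1 ≡ 12, 12^2 ≡ 12² = 144 ≡ 12, 12^4 ≡ 12² = 144 ≡ 12, 12^8 ≡ 12² = 144 ≡ 12, 12^16 ≡ 12² = 144 ≡ 12. Since 28 = 16 + 8 + 4, 12^28 ≡ 12·12·12: 12·12 = 144 ≡ 12, then 12·12 = 144 ≡ 12. So 12^28 ≡ 12 (mod 44).
So T(10) = T(12) = 12 while 10 ≠ 12, hence T is not injective.
A non-injective map from the 44-element set ℤ_{44} to itself takes at most 43 distinct values, so it cannot be surjective. Thus T is not surjective.
Since T is not surjective, we determine |image(T)|. Computing x^28 mod 44 for each x (by repeated squaring, reducing mod 44 at every step), the values T(0), T(1), …, T(43) are: 0, 1, 36, 5, 20, 37, 4, 9, 16, 25, 12, 33, 12, 25, 16, 9, 4, 37, 20, 5, 36, 1, 0, 1, 36, 5, 20, 37, 4, 9, 16, 25, 12, 33, 12, 25, 16, 9, 4, 37, 20, 5, 36, 1.
The distinct values are {0, 1, 4, 5, 9, 12, 16, 20, 25, 33, 36, 37}; there are 12 of them.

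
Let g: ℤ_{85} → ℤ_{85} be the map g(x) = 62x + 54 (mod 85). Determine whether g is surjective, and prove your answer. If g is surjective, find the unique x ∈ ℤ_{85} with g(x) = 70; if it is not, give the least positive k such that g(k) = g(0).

By definition, g is surjective if every y in the codomain equals g(x) for some x in the domain.
Since gcd(62, 85) = 1, 62 is invertible modulo 85. Euclid's algorithm: 85 = 1·62 + 23, 62 = 2·23 + 16, 23 = 1·16 + 7, 16 = 2·7 + 2, 7 = 3·2 + 1; back-substituting gives 1 = 48·62 − 35·85, so 62⁻¹ ≡ 48 (mod 85).
For any y ∈ ℤ_{85}, x = 48(y − 54) mod 85 satisfies g(x) = 62·48(y − 54) + 54 ≡ y (since 62·48 ≡ 1 mod 85). So every y has a preimage.
Hence g is surjective.
Since g is surjective, we compute g⁻¹(70): solve 62x + 54 ≡ 70 (mod 85), i.e. 62x ≡ 16 (mod 85).
Multiplying by 62⁻¹ = 48 gives x ≡ 48·16 = 768 = 9·85 + 3 ≡ 3 (mod 85).
Check: g(3) = 62·3 + 54 = 240 = 2·85 + 70 ≡ 70 (mod 85).

3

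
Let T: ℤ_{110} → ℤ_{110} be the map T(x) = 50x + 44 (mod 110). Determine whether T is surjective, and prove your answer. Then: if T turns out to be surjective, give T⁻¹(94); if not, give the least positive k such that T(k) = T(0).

11

Since gcd(50, 110) = 10, we have 50x ≡ 0 (mod 10) for all x, so T(x) ≡ 4 (mod 10).
But 0 ≢ 4 (mod 10), so 0 ∈ ℤ_{110} has no preimage. So T is not surjective.
Since T is not surjective, we find the least positive k with T(k) = T(0): this means 50k ≡ 0 (mod 110), i.e. 110 ∣ 50k. Since gcd(50, 110) = 10, dividing through by 10 this holds exactly when 11 ∣ 5k, and as gcd(5, 11) = 1, exactly when 11 ∣ k.
The smallest positive such k is 11.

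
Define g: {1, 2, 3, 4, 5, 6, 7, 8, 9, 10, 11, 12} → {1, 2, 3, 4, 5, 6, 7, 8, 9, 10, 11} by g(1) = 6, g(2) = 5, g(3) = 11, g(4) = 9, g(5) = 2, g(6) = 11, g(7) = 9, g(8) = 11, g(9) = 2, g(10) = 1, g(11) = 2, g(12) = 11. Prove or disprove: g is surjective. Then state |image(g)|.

No element maps to 3, so g is not surjective.
The image of g is {1, 2, 5, 6, 9, 11}, which has 6 elements.

6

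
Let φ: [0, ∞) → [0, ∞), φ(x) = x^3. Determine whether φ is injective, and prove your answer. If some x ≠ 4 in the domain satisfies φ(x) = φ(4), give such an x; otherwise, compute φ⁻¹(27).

3

On [0, ∞), x ↦ x^3 is strictly increasing, so φ(a) = φ(b) forces a = b. So φ is injective.
Since x ↦ x^3 is strictly increasing on [0, ∞), it is injective there, so no x ≠ 4 in the domain has φ(x) = φ(4). We therefore compute φ⁻¹(27) = 27^{1/3} = 3 (indeed 3^3 = 27).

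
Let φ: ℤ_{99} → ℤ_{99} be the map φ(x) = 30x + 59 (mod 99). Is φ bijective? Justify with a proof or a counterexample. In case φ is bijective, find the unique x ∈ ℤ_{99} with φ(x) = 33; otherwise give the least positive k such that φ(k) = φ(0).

33

We have gcd(30, 99) = 3 > 1. Taking s = 0 and t = 33: φ(0) = 59 and φ(33) = 30·33 + 59 = 1049 ≡ 59 (mod 99).
So φ(0) = φ(33) while 0 ≠ 33, thus φ is not injective, hence not bijective.
Since φ is not bijective, we find the least positive k with φ(k) = φ(0): this means 30k ≡ 0 (mod 99), i.e. 99 ∣ 30k. Since gcd(30, 99) = 3, dividing through by 3 this holds exactly when 33 ∣ 10k, and as gcd(10, 33) = 1, exactly when 33 ∣ k.
The smallest positive such k is 33.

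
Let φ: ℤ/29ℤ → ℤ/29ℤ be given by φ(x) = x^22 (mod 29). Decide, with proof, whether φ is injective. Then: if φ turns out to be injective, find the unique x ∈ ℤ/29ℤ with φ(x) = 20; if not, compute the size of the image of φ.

15

φ(14): Repeated squaring mod 29: 14^1 ≡ 14, 14^2 ≡ 14² = 196 ≡ 22, 14^4 ≡ 22² = 484 ≡ 20, 14^8 ≡ 20² = 400 ≡ 23, 14^16 ≡ 23² = 529 ≡ 7. Since 22 = 16 + 4 + 2, 14^22 ≡ 7·20·22: 7·20 = 140 ≡ 24, then 24·22 = 528 ≡ 6. So 14^22 ≡ 6 (mod 29).
φ(15): Repeated squaring mod 29: 15^1 ≡ 15, 15^2 ≡ 15² = 225 ≡ 22, 15^4 ≡ 22² = 484 ≡ 20, 15^8 ≡ 20² = 400 ≡ 23, 15^16 ≡ 23² = 529 ≡ 7. Since 22 = 16 + 4 + 2, 15^22 ≡ 7·20·22: 7·20 = 140 ≡ 24, then 24·22 = 528 ≡ 6. So 15^22 ≡ 6 (mod 29).
So φ(14) = φ(15) = 6 while 14 ≠ 15, thus φ is not injective.
Since φ is not injective, we determine |image(φ)|. Computing x^22 mod 29 for each x (by repeated squaring, reducing mod 29 at every step), the values φ(0), φ(1), …, φ(28) are: 0, 1, 5, 22, 25, 24, 23, 7, 9, 20, 4, 13, 28, 16, 6, 6, 16, 28, 13, 4, 20, 9, 7, 23, 24, 25, 22, 5, 1.
The distinct values are {0, 1, 4, 5, 6, 7, 9, 13, 16, 20, 22, 23, 24, 25, 28}; there are 15 of them.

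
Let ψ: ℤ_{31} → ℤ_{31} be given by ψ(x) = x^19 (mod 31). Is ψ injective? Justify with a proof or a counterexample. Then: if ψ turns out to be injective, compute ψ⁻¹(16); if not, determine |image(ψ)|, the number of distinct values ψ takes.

2

Since 31 is prime, the nonzero elements of ℤ_{31} form a cyclic group of order 30.
As gcd(19, 30) = 1, raising to the 19th power is a bijection on this group: if a^19 ≡ b^19 then (ab^{−1})^19 = 1, and the only element of order dividing gcd(19, 30) = 1 is 1, so a = b.
With ψ(0) = 0 this makes ψ injective on all of ℤ_{31}, hence bijective (finite equal-size domain and codomain). In particular ψ is injective.
Since ψ is injective, we find the preimage of 16. The inverse of x ↦ x^19 on (ℤ_{31})^× is x ↦ x^19, because 19·19 = 361 = 12·30 + 1 ≡ 1 (mod 30) and x^{30} = 1 for x ≠ 0 (Fermat). So ψ⁻¹(16) = 16^19 mod 31.
Repeated squaring mod 31: 16^1 ≡ 16, 16^2 ≡ 16² = 256 ≡ 8, 16^4 ≡ 8² = 64 ≡ 2, 16^8 ≡ 2² = 4, 16^16 ≡ 4² = 16. Since 19 = 16 + 2 + 1, 16^19 ≡ 16·8·16: 16·8 = 128 ≡ 4, then 4·16 = 64 ≡ 2. So 16^19 ≡ 2 (mod 31).
Hence ψ⁻¹(16) = 2.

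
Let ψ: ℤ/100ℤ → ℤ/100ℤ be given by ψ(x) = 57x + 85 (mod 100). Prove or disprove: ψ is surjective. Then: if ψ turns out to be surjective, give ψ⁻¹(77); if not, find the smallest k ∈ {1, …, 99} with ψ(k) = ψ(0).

Recall: surjectivity means every element of the codomain has a preimage under ψ.
Since gcd(57, 100) = 1, 57 is invertible modulo 100. Euclid's algorithm: 100 = 1·57 + 43, 57 = 1·43 + 14, 43 = 3·14 + 1; back-substituting gives 1 = 93·57 − 53·100, so 57⁻¹ ≡ 93 (mod 100).
For any y ∈ ℤ/100ℤ, x = 93(y − 85) mod 100 satisfies ψ(x) = 57·93(y − 85) + 85 ≡ y (since 57·93 ≡ 1 mod 100). So every y has a preimage.
Hence ψ is surjective.
Since ψ is surjective, we find ψ⁻¹(77): we need 57x ≡ 77 − 85 ≡ 92 (mod 100). Using 57⁻¹ = 93: x ≡ 93·92 = 8556 = 85·100 + 56, so x = 56.
Check: ψ(56) = 57·56 + 85 = 3277 = 32·100 + 77 ≡ 77 (mod 100).

56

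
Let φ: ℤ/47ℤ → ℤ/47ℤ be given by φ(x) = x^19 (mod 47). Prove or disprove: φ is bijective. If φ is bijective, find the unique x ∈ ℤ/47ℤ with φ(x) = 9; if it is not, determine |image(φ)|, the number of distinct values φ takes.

4

Since 47 is prime, the nonzero elements of ℤ/47ℤ form a cyclic group of order 46.
As gcd(19, 46) = 1, raising to the 19th power is a bijection on this group: if u^19 ≡ v^19 then (uv^{−1})^19 = 1, and the only element of order dividing gcd(19, 46) = 1 is 1, so u = v.
With φ(0) = 0 this makes φ injective on all of ℤ/47ℤ, hence bijective (finite equal-size domain and codomain). In particular φ is bijective.
Since φ is bijective, we find the preimage of 9. The inverse of x ↦ x^19 on (ℤ/47ℤ)^× is x ↦ x^17, because 19·17 = 323 = 7·46 + 1 ≡ 1 (mod 46) and x^{46} = 1 for x ≠ 0 (Fermat). So φ⁻¹(9) = 9^17 mod 47.
Repeated squaring mod 47: 9^1 ≡ 9, 9^2 ≡ 9² = 81 ≡ 34, 9^4 ≡ 34² = 1156 ≡ 28, 9^8 ≡ 28² = 784 ≡ 32, 9^16 ≡ 32² = 1024 ≡ 37. Since 17 = 16 + 1, 9^17 ≡ 37·9: 37·9 = 333 ≡ 4. So 9^17 ≡ 4 (mod 47).
Hence φ⁻¹(9) = 4.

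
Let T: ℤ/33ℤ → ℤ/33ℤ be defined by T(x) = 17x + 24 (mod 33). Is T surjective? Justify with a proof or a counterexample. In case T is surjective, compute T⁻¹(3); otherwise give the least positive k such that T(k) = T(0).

24

Since gcd(17, 33) = 1, 17 is invertible modulo 33. Euclid's algorithm: 33 = 1·17 + 16, 17 = 1·16 + 1; back-substituting gives 1 = 2·17 − 1·33, so 17⁻¹ ≡ 2 (mod 33).
For any y ∈ ℤ/33ℤ, x = 2(y − 24) mod 33 satisfies T(x) = 17·2(y − 24) + 24 ≡ y (since 17·2 ≡ 1 mod 33). So every y has a preimage.
Thus T is surjective.
Since T is surjective, we compute T⁻¹(3): solve 17x + 24 ≡ 3 (mod 33), i.e. 17x ≡ 12 (mod 33).
Multiplying by 17⁻¹ = 2 gives x ≡ 2·12 = 24 ≡ 24 (mod 33).
Check: T(24) = 17·24 + 24 = 432 = 13·33 + 3 ≡ 3 (mod 33).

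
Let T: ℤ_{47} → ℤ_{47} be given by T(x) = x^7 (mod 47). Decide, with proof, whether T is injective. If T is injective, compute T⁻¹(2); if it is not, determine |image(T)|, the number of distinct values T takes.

37

Since 47 is prime, the nonzero elements of ℤ_{47} form a cyclic group of order 46.
As gcd(7, 46) = 1, raising to the 7th power is a bijection on this group: if x_1^7 ≡ x_2^7 then (x_1x_2^{−1})^7 = 1, and the only element of order dividing gcd(7, 46) = 1 is 1, so x_1 = x_2.
With T(0) = 0 this makes T injective on all of ℤ_{47}, hence bijective (finite equal-size domain and codomain). In particular T is injective.
Since T is injective, we find the preimage of 2. The inverse of x ↦ x^7 on (ℤ_{47})^× is x ↦ x^33, because 7·33 = 231 = 5·46 + 1 ≡ 1 (mod 46) and x^{46} = 1 for x ≠ 0 (Fermat). So T⁻¹(2) = 2^33 mod 47.
Repeated squaring mod 47: 2^1 ≡ 2, 2^2 ≡ 2² = 4, 2^4 ≡ 4² = 16, 2^8 ≡ 16² = 256 ≡ 21, 2^16 ≡ 21² = 441 ≡ 18, 2^32 ≡ 18² = 324 ≡ 42. Since 33 = 32 + 1, 2^33 ≡ 42·2: 42·2 = 84 ≡ 37. So 2^33 ≡ 37 (mod 47).
Hence T⁻¹(2) = 37.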